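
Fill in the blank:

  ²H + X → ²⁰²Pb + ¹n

Conserve mass number: 2 + A = 202 + 1, so A = 201.
Conserve atomic number: 1 + Z = 82 + 0, so Z = 81.
Z = 81 is thallium, so the species is ²⁰¹Tl.

Tl-201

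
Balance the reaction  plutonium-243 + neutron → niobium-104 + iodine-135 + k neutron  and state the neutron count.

Conserve mass number: 244 = 104 + 135 + k, so k = 244 − 239 = 5.
Check atomic number: 94 = 41 + 53 + 0 = 94. ✓

5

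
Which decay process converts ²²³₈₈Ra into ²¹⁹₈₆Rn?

alpha decay

ΔA = 219 − 223 = -4; ΔZ = 86 − 88 = -2.
A drops by 4 and Z drops by 2 — the signature of alpha emission.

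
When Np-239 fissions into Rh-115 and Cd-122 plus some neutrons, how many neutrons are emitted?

2

Conserve mass number: 239 = 115 + 122 + k, so k = 239 − 237 = 2.
Check atomic number: 93 = 45 + 48 + 0 = 93. ✓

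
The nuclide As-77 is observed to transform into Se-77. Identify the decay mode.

ΔA = 77 − 77 = 0; ΔZ = 34 − 33 = +1.
A is unchanged and Z rises by 1 — a neutron has become a proton (β⁻ decay).

beta-minus decay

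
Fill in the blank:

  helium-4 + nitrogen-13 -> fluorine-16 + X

neutron

Conserve mass number: 4 + 13 = 16 + A, so A = 1.
Conserve atomic number: 2 + 7 = 9 + Z, so Z = 0.
A = 1 and Z = 0 is neutron — a neutron.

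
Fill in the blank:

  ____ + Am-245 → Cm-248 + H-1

alpha particle

Conserve mass number: A + 245 = 248 + 1, so A = 4.
Conserve atomic number: Z + 95 = 96 + 1, so Z = 2.
A = 4 and Z = 2 is He-4 — an alpha particle.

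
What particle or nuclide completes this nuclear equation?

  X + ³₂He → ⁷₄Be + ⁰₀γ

Conserve mass number: A + 3 = 7 + 0, so A = 4.
Conserve atomic number: Z + 2 = 4 + 0, so Z = 2.
A = 4 and Z = 2 is ⁴₂He — an alpha particle.

alpha particle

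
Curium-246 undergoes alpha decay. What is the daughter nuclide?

Pu-242

Alpha decay: mass number changes by -4, atomic number by -2.
A: 246 − 4 = 242; Z: 96 − 2 = 94.
Z = 94 is plutonium, so the daughter is plutonium-242.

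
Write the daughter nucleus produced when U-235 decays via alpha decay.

Alpha decay: mass number changes by -4, atomic number by -2.
A: 235 − 4 = 231; Z: 92 − 2 = 90.
Z = 90 is thorium, so the daughter is Th-231.

Th-231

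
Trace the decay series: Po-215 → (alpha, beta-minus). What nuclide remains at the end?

Bi-211

Start: (A, Z) = (215, 84).
After α: (211, 82).
After β⁻: (211, 83).
Z = 83 is bismuth.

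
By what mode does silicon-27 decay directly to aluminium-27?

beta-plus decay or electron capture

ΔA = 27 − 27 = 0; ΔZ = 13 − 14 = -1.
A is unchanged and Z drops by 1 — a proton has become a neutron (β⁺ emission or electron capture).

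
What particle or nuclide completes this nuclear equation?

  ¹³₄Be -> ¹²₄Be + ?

neutron

Conserve mass number: 13 = 12 + A, so A = 1.
Conserve atomic number: 4 = 4 + Z, so Z = 0.
A = 1 and Z = 0 is ¹₀n — a neutron.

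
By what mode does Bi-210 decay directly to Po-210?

beta-minus decay

ΔA = 210 − 210 = 0; ΔZ = 84 − 83 = +1.
A is unchanged and Z rises by 1 — a neutron has become a proton (β⁻ decay).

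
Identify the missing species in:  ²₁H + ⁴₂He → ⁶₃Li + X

Conserve mass number: 2 + 4 = 6 + A, so A = 0.
Conserve atomic number: 1 + 2 = 3 + Z, so Z = 0.
A = 0 and Z = 0 is ⁰₀γ — a gamma ray.

gamma ray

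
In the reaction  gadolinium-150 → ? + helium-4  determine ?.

Conserve mass number: 150 = A + 4, so A = 146.
Conserve atomic number: 64 = Z + 2, so Z = 62.
Z = 62 is samarium, so the species is samarium-146.

Sm-146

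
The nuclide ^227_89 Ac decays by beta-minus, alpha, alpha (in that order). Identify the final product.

Rn-219

Start: (A, Z) = (227, 89).
After β⁻: (227, 90).
After α: (223, 88).
After α: (219, 86).
Z = 86 is radon.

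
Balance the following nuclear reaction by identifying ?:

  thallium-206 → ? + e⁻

Pb-206

Conserve mass number: 206 = A + 0, so A = 206.
Conserve atomic number: 81 = Z − 1, so Z = 82.
Z = 82 is lead, so the species is lead-206.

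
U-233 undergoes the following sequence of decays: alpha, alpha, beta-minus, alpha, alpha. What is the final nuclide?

Start: (A, Z) = (233, 92).
After α: (229, 90).
After α: (225, 88).
After β⁻: (225, 89).
After α: (221, 87).
After α: (217, 85).
Z = 85 is astatine.

At-217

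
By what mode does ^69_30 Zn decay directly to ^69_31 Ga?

beta-minus decay

ΔA = 69 − 69 = 0; ΔZ = 31 − 30 = +1.
A is unchanged and Z rises by 1 — a neutron has become a proton (β⁻ decay).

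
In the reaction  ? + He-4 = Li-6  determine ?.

deuteron

Conserve mass number: A + 4 = 6, so A = 2.
Conserve atomic number: Z + 2 = 3, so Z = 1.
A = 2 and Z = 1 is H-2 — a deuteron.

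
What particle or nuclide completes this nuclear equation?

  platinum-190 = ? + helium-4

Conserve mass number: 190 = A + 4, so A = 186.
Conserve atomic number: 78 = Z + 2, so Z = 76.
Z = 76 is osmium, so the species is osmium-186.

Os-186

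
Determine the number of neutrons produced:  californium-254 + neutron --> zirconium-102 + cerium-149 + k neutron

Conserve mass number: 255 = 102 + 149 + k, so k = 255 − 251 = 4.
Check atomic number: 98 = 40 + 58 + 0 = 98. ✓

4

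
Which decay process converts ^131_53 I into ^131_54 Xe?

beta-minus decay

ΔA = 131 − 131 = 0; ΔZ = 54 − 53 = +1.
A is unchanged and Z rises by 1 — a neutron has become a proton (β⁻ decay).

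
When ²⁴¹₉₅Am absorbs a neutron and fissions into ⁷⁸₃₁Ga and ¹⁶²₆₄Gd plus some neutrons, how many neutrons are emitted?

2

Conserve mass number: 242 = 78 + 162 + k, so k = 242 − 240 = 2.
Check atomic number: 95 = 31 + 64 + 0 = 95. ✓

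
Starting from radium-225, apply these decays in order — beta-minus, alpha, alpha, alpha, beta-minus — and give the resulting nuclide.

Start: (A, Z) = (225, 88).
After β⁻: (225, 89).
After α: (221, 87).
After α: (217, 85).
After α: (213, 83).
After β⁻: (213, 84).
Z = 84 is polonium.

Po-213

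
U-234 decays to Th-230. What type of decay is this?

alpha decay

ΔA = 230 − 234 = -4; ΔZ = 90 − 92 = -2.
A drops by 4 and Z drops by 2 — the signature of alpha emission.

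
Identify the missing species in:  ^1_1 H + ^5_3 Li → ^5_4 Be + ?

neutron

Conserve mass number: 1 + 5 = 5 + A, so A = 1.
Conserve atomic number: 1 + 3 = 4 + Z, so Z = 0.
A = 1 and Z = 0 is ^1_0 n — a neutron.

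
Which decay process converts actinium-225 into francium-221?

ΔA = 221 − 225 = -4; ΔZ = 87 − 89 = -2.
A drops by 4 and Z drops by 2 — the signature of alpha emission.

alpha decay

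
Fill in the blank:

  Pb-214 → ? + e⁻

Conserve mass number: 214 = A + 0, so A = 214.
Conserve atomic number: 82 = Z − 1, so Z = 83.
Z = 83 is bismuth, so the species is Bi-214.

Bi-214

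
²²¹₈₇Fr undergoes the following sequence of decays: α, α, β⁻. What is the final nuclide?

Po-213

Start: (A, Z) = (221, 87).
After α: (217, 85).
After α: (213, 83).
After β⁻: (213, 84).
Z = 84 is polonium.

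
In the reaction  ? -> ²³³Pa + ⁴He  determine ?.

Conserve mass number: A = 233 + 4, so A = 237.
Conserve atomic number: Z = 91 + 2, so Z = 93.
Z = 93 is neptunium, so the species is ²³⁷Np.

Np-237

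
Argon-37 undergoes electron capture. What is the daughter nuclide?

Electron capture: mass number changes by +0, atomic number by -1.
A: 37 = 37; Z: 18 − 1 = 17.
Z = 17 is chlorine, so the daughter is chlorine-37.

Cl-37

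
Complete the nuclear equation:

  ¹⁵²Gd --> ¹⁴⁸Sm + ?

Conserve mass number: 152 = 148 + A, so A = 4.
Conserve atomic number: 64 = 62 + Z, so Z = 2.
A = 4 and Z = 2 is ⁴He — an alpha particle.

alpha particle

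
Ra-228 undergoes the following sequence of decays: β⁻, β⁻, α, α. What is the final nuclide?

Start: (A, Z) = (228, 88).
After β⁻: (228, 89).
After β⁻: (228, 90).
After α: (224, 88).
After α: (220, 86).
Z = 86 is radon.

Rn-220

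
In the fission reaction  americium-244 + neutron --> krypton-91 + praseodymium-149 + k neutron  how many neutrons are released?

5

Conserve mass number: 245 = 91 + 149 + k, so k = 245 − 240 = 5.
Check atomic number: 95 = 36 + 59 + 0 = 95. ✓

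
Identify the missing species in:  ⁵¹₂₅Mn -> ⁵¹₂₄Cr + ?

Conserve mass number: 51 = 51 + A, so A = 0.
Conserve atomic number: 25 = 24 + Z, so Z = 1.
A = 0 and Z = 1 is ⁰₁e — a positron.

positron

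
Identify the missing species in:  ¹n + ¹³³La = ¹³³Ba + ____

proton

Conserve mass number: 1 + 133 = 133 + A, so A = 1.
Conserve atomic number: 0 + 57 = 56 + Z, so Z = 1.
A = 1 and Z = 1 is ¹H — a proton.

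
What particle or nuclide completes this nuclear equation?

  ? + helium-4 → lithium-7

Conserve mass number: A + 4 = 7, so A = 3.
Conserve atomic number: Z + 2 = 3, so Z = 1.
A = 3 and Z = 1 is hydrogen-3 — a triton.

triton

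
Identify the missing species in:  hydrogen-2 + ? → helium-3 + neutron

deuteron

Conserve mass number: 2 + A = 3 + 1, so A = 2.
Conserve atomic number: 1 + Z = 2 + 0, so Z = 1.
A = 2 and Z = 1 is hydrogen-2 — a deuteron.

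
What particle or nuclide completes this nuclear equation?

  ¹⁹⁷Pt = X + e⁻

Conserve mass number: 197 = A + 0, so A = 197.
Conserve atomic number: 78 = Z − 1, so Z = 79.
Z = 79 is gold, so the species is ¹⁹⁷Au.

Au-197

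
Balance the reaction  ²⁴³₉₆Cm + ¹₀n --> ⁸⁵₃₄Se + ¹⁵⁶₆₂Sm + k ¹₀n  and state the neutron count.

3

Conserve mass number: 244 = 85 + 156 + k, so k = 244 − 241 = 3.
Check atomic number: 96 = 34 + 62 + 0 = 96. ✓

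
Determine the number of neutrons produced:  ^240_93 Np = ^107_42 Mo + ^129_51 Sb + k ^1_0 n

Conserve mass number: 240 = 107 + 129 + k, so k = 240 − 236 = 4.
Check atomic number: 93 = 42 + 51 + 0 = 93. ✓

4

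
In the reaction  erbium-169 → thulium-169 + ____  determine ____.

Conserve mass number: 169 = 169 + A, so A = 0.
Conserve atomic number: 68 = 69 + Z, so Z = -1.
A = 0 and Z = -1 is e⁻ — a beta-minus particle.

beta-minus particle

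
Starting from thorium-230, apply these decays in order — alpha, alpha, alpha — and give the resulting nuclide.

Po-218

Start: (A, Z) = (230, 90).
After α: (226, 88).
After α: (222, 86).
After α: (218, 84).
Z = 84 is polonium.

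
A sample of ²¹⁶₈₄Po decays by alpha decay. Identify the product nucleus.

Alpha decay: mass number changes by -4, atomic number by -2.
A: 216 − 4 = 212; Z: 84 − 2 = 82.
Z = 82 is lead, so the daughter is ²¹²₈₂Pb.

Pb-212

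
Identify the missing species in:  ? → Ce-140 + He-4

Nd-144

Conserve mass number: A = 140 + 4, so A = 144.
Conserve atomic number: Z = 58 + 2, so Z = 60.
Z = 60 is neodymium, so the species is Nd-144.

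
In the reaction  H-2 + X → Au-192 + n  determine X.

Pt-191

Conserve mass number: 2 + A = 192 + 1, so A = 191.
Conserve atomic number: 1 + Z = 79 + 0, so Z = 78.
Z = 78 is platinum, so the species is Pt-191.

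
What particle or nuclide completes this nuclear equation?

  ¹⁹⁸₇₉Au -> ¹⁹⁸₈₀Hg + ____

Conserve mass number: 198 = 198 + A, so A = 0.
Conserve atomic number: 79 = 80 + Z, so Z = -1.
A = 0 and Z = -1 is ⁰₋₁e — a beta-minus particle.

beta-minus particle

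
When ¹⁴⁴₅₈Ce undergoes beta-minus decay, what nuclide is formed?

Pr-144

Beta-minus decay: mass number changes by +0, atomic number by +1.
A: 144 = 144; Z: 58 + 1 = 59.
Z = 59 is praseodymium, so the daughter is ¹⁴⁴₅₉Pr.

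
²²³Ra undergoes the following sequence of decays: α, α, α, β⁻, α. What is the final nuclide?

Tl-207

Start: (A, Z) = (223, 88).
After α: (219, 86).
After α: (215, 84).
After α: (211, 82).
After β⁻: (211, 83).
After α: (207, 81).
Z = 81 is thallium.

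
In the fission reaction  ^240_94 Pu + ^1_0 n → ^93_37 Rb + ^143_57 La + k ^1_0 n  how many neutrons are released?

5

Conserve mass number: 241 = 93 + 143 + k, so k = 241 − 236 = 5.
Check atomic number: 94 = 37 + 57 + 0 = 94. ✓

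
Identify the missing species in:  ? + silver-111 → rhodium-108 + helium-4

neutron

Conserve mass number: A + 111 = 108 + 4, so A = 1.
Conserve atomic number: Z + 47 = 45 + 2, so Z = 0.
A = 1 and Z = 0 is neutron — a neutron.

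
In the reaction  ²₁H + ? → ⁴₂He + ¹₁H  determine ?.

He-3

Conserve mass number: 2 + A = 4 + 1, so A = 3.
Conserve atomic number: 1 + Z = 2 + 1, so Z = 2.
Z = 2 is helium, so the species is ³₂He.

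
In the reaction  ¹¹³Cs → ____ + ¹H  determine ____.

Conserve mass number: 113 = A + 1, so A = 112.
Conserve atomic number: 55 = Z + 1, so Z = 54.
Z = 54 is xenon, so the species is ¹¹²Xe.

Xe-112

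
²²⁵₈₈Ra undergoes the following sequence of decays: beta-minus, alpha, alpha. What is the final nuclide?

Start: (A, Z) = (225, 88).
After β⁻: (225, 89).
After α: (221, 87).
After α: (217, 85).
Z = 85 is astatine.

At-217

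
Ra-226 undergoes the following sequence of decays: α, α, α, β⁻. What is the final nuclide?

Start: (A, Z) = (226, 88).
After α: (222, 86).
After α: (218, 84).
After α: (214, 82).
After β⁻: (214, 83).
Z = 83 is bismuth.

Bi-214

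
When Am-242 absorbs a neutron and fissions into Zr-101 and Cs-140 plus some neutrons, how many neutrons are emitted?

Conserve mass number: 243 = 101 + 140 + k, so k = 243 − 241 = 2.
Check atomic number: 95 = 40 + 55 + 0 = 95. ✓

2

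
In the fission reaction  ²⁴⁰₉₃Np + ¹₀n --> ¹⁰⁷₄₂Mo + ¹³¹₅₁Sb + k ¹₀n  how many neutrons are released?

3

Conserve mass number: 241 = 107 + 131 + k, so k = 241 − 238 = 3.
Check atomic number: 93 = 42 + 51 + 0 = 93. ✓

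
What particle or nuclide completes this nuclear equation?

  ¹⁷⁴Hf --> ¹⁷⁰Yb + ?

alpha particle

Conserve mass number: 174 = 170 + A, so A = 4.
Conserve atomic number: 72 = 70 + Z, so Z = 2.
A = 4 and Z = 2 is ⁴He — an alpha particle.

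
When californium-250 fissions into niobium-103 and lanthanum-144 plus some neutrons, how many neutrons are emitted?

3

Conserve mass number: 250 = 103 + 144 + k, so k = 250 − 247 = 3.
Check atomic number: 98 = 41 + 57 + 0 = 98. ✓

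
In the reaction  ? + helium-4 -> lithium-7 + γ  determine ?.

triton

Conserve mass number: A + 4 = 7 + 0, so A = 3.
Conserve atomic number: Z + 2 = 3 + 0, so Z = 1.
A = 3 and Z = 1 is hydrogen-3 — a triton.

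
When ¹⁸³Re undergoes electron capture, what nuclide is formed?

Electron capture: mass number changes by +0, atomic number by -1.
A: 183 = 183; Z: 75 − 1 = 74.
Z = 74 is tungsten, so the daughter is ¹⁸³W.

W-183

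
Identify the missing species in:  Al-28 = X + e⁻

Si-28

Conserve mass number: 28 = A + 0, so A = 28.
Conserve atomic number: 13 = Z − 1, so Z = 14.
Z = 14 is silicon, so the species is Si-28.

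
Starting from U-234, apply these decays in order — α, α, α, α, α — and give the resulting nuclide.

Start: (A, Z) = (234, 92).
After α: (230, 90).
After α: (226, 88).
After α: (222, 86).
After α: (218, 84).
After α: (214, 82).
Z = 82 is lead.

Pb-214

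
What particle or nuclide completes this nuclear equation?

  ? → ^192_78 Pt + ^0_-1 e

Conserve mass number: A = 192 + 0, so A = 192.
Conserve atomic number: Z = 78 − 1, so Z = 77.
Z = 77 is iridium, so the species is ^192_77 Ir.

Ir-192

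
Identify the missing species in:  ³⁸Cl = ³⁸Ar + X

Conserve mass number: 38 = 38 + A, so A = 0.
Conserve atomic number: 17 = 18 + Z, so Z = -1.
A = 0 and Z = -1 is e⁻ — a beta-minus particle.

beta-minus particle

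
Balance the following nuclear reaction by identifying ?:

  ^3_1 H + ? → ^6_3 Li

He-3

Conserve mass number: 3 + A = 6, so A = 3.
Conserve atomic number: 1 + Z = 3, so Z = 2.
Z = 2 is helium, so the species is ^3_2 He.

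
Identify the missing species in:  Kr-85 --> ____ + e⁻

Rb-85

Conserve mass number: 85 = A + 0, so A = 85.
Conserve atomic number: 36 = Z − 1, so Z = 37.
Z = 37 is rubidium, so the species is Rb-85.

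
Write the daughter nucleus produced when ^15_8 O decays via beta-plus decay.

Beta-plus decay: mass number changes by +0, atomic number by -1.
A: 15 = 15; Z: 8 − 1 = 7.
Z = 7 is nitrogen, so the daughter is ^15_7 N.

N-15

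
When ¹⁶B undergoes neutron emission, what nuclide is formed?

B-15

Neutron emission: mass number changes by -1, atomic number by +0.
A: 16 − 1 = 15; Z: 5 = 5.
Z = 5 is boron, so the daughter is ¹⁵B.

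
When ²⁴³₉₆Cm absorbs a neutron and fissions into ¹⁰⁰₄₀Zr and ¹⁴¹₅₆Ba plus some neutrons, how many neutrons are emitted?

3

Conserve mass number: 244 = 100 + 141 + k, so k = 244 − 241 = 3.
Check atomic number: 96 = 40 + 56 + 0 = 96. ✓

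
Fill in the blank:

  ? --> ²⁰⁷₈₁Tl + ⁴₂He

Bi-211

Conserve mass number: A = 207 + 4, so A = 211.
Conserve atomic number: Z = 81 + 2, so Z = 83.
Z = 83 is bismuth, so the species is ²¹¹₈₃Bi.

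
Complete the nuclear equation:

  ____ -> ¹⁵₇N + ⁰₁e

O-15

Conserve mass number: A = 15 + 0, so A = 15.
Conserve atomic number: Z = 7 + 1, so Z = 8.
Z = 8 is oxygen, so the species is ¹⁵₈O.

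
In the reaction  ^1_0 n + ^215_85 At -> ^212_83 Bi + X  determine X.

Conserve mass number: 1 + 215 = 212 + A, so A = 4.
Conserve atomic number: 0 + 85 = 83 + Z, so Z = 2.
A = 4 and Z = 2 is ^4_2 He — an alpha particle.

alpha particle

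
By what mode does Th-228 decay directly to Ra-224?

alpha decay

ΔA = 224 − 228 = -4; ΔZ = 88 − 90 = -2.
A drops by 4 and Z drops by 2 — the signature of alpha emission.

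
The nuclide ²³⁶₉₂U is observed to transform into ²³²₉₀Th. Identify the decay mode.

alpha decay

ΔA = 232 − 236 = -4; ΔZ = 90 − 92 = -2.
A drops by 4 and Z drops by 2 — the signature of alpha emission.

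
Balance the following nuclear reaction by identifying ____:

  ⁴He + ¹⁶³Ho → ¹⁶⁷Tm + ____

Conserve mass number: 4 + 163 = 167 + A, so A = 0.
Conserve atomic number: 2 + 67 = 69 + Z, so Z = 0.
A = 0 and Z = 0 is γ — a gamma ray.

gamma ray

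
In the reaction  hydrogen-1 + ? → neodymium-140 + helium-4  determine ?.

Pm-143

Conserve mass number: 1 + A = 140 + 4, so A = 143.
Conserve atomic number: 1 + Z = 60 + 2, so Z = 61.
Z = 61 is promethium, so the species is promethium-143.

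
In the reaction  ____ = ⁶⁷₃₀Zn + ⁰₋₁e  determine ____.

Conserve mass number: A = 67 + 0, so A = 67.
Conserve atomic number: Z = 30 − 1, so Z = 29.
Z = 29 is copper, so the species is ⁶⁷₂₉Cu.

Cu-67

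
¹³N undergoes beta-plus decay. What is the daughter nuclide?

Beta-plus decay: mass number changes by +0, atomic number by -1.
A: 13 = 13; Z: 7 − 1 = 6.
Z = 6 is carbon, so the daughter is ¹³C.

C-13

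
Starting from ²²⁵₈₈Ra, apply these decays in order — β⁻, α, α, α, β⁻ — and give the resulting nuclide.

Start: (A, Z) = (225, 88).
After β⁻: (225, 89).
After α: (221, 87).
After α: (217, 85).
After α: (213, 83).
After β⁻: (213, 84).
Z = 84 is polonium.

Po-213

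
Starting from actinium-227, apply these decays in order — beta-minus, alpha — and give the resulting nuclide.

Ra-223

Start: (A, Z) = (227, 89).
After β⁻: (227, 90).
After α: (223, 88).
Z = 88 is radium.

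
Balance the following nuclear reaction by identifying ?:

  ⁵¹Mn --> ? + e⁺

Cr-51

Conserve mass number: 51 = A + 0, so A = 51.
Conserve atomic number: 25 = Z + 1, so Z = 24.
Z = 24 is chromium, so the species is ⁵¹Cr.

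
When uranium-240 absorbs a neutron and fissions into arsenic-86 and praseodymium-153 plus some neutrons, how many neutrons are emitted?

2

Conserve mass number: 241 = 86 + 153 + k, so k = 241 − 239 = 2.
Check atomic number: 92 = 33 + 59 + 0 = 92. ✓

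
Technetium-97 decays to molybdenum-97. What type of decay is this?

ΔA = 97 − 97 = 0; ΔZ = 42 − 43 = -1.
A is unchanged and Z drops by 1 — a proton has become a neutron (β⁺ emission or electron capture).

beta-plus decay or electron capture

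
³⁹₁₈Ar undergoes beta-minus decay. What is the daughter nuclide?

K-39

Beta-minus decay: mass number changes by +0, atomic number by +1.
A: 39 = 39; Z: 18 + 1 = 19.
Z = 19 is potassium, so the daughter is ³⁹₁₉K.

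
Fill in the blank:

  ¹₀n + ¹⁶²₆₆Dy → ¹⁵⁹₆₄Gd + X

alpha particle

Conserve mass number: 1 + 162 = 159 + A, so A = 4.
Conserve atomic number: 0 + 66 = 64 + Z, so Z = 2.
A = 4 and Z = 2 is ⁴₂He — an alpha particle.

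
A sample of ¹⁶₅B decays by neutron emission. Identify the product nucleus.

Neutron emission: mass number changes by -1, atomic number by +0.
A: 16 − 1 = 15; Z: 5 = 5.
Z = 5 is boron, so the daughter is ¹⁵₅B.

B-15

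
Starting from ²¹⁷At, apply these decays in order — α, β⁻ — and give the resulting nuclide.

Po-213

Start: (A, Z) = (217, 85).
After α: (213, 83).
After β⁻: (213, 84).
Z = 84 is polonium.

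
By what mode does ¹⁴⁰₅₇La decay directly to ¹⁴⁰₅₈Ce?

ΔA = 140 − 140 = 0; ΔZ = 58 − 57 = +1.
A is unchanged and Z rises by 1 — a neutron has become a proton (β⁻ decay).

beta-minus decay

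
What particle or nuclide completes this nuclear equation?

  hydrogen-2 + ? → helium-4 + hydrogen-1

Conserve mass number: 2 + A = 4 + 1, so A = 3.
Conserve atomic number: 1 + Z = 2 + 1, so Z = 2.
Z = 2 is helium, so the species is helium-3.

He-3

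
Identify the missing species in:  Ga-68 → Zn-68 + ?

Conserve mass number: 68 = 68 + A, so A = 0.
Conserve atomic number: 31 = 30 + Z, so Z = 1.
A = 0 and Z = 1 is e⁺ — a positron.

positron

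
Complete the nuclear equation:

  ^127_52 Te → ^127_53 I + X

Conserve mass number: 127 = 127 + A, so A = 0.
Conserve atomic number: 52 = 53 + Z, so Z = -1.
A = 0 and Z = -1 is ^0_-1 e — a beta-minus particle.

beta-minus particle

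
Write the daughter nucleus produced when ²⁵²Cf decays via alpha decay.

Alpha decay: mass number changes by -4, atomic number by -2.
A: 252 − 4 = 248; Z: 98 − 2 = 96.
Z = 96 is curium, so the daughter is ²⁴⁸Cm.

Cm-248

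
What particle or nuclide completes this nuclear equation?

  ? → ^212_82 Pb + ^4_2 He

Conserve mass number: A = 212 + 4, so A = 216.
Conserve atomic number: Z = 82 + 2, so Z = 84.
Z = 84 is polonium, so the species is ^216_84 Po.

Po-216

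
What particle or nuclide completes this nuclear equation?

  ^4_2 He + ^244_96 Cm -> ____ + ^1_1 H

Bk-247

Conserve mass number: 4 + 244 = A + 1, so A = 247.
Conserve atomic number: 2 + 96 = Z + 1, so Z = 97.
Z = 97 is berkelium, so the species is ^247_97 Bk.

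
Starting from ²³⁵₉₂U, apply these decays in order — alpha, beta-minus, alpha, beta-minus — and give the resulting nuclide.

Start: (A, Z) = (235, 92).
After α: (231, 90).
After β⁻: (231, 91).
After α: (227, 89).
After β⁻: (227, 90).
Z = 90 is thorium.

Th-227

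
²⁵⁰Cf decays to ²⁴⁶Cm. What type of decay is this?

alpha decay

ΔA = 246 − 250 = -4; ΔZ = 96 − 98 = -2.
A drops by 4 and Z drops by 2 — the signature of alpha emission.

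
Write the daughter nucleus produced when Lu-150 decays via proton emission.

Proton emission: mass number changes by -1, atomic number by -1.
A: 150 − 1 = 149; Z: 71 − 1 = 70.
Z = 70 is ytterbium, so the daughter is Yb-149.

Yb-149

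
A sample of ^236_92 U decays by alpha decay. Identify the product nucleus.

Alpha decay: mass number changes by -4, atomic number by -2.
A: 236 − 4 = 232; Z: 92 − 2 = 90.
Z = 90 is thorium, so the daughter is ^232_90 Th.

Th-232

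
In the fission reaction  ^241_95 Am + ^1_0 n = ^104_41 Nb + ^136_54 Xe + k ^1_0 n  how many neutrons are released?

Conserve mass number: 242 = 104 + 136 + k, so k = 242 − 240 = 2.
Check atomic number: 95 = 41 + 54 + 0 = 95. ✓

2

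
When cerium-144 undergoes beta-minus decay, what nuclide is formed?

Pr-144

Beta-minus decay: mass number changes by +0, atomic number by +1.
A: 144 = 144; Z: 58 + 1 = 59.
Z = 59 is praseodymium, so the daughter is praseodymium-144.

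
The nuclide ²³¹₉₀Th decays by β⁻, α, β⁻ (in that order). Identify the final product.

Th-227

Start: (A, Z) = (231, 90).
After β⁻: (231, 91).
After α: (227, 89).
After β⁻: (227, 90).
Z = 90 is thorium.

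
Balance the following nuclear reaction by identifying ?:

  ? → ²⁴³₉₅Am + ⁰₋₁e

Pu-243

Conserve mass number: A = 243 + 0, so A = 243.
Conserve atomic number: Z = 95 − 1, so Z = 94.
Z = 94 is plutonium, so the species is ²⁴³₉₄Pu.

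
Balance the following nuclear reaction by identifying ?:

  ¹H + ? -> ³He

Conserve mass number: 1 + A = 3, so A = 2.
Conserve atomic number: 1 + Z = 2, so Z = 1.
A = 2 and Z = 1 is ²H — a deuteron.

deuteron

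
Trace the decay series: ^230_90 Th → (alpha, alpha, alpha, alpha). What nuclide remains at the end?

Start: (A, Z) = (230, 90).
After α: (226, 88).
After α: (222, 86).
After α: (218, 84).
After α: (214, 82).
Z = 82 is lead.

Pb-214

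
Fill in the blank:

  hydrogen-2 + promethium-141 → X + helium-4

Nd-139

Conserve mass number: 2 + 141 = A + 4, so A = 139.
Conserve atomic number: 1 + 61 = Z + 2, so Z = 60.
Z = 60 is neodymium, so the species is neodymium-139.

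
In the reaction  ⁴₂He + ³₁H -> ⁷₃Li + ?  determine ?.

Conserve mass number: 4 + 3 = 7 + A, so A = 0.
Conserve atomic number: 2 + 1 = 3 + Z, so Z = 0.
A = 0 and Z = 0 is ⁰₀γ — a gamma ray.

gamma ray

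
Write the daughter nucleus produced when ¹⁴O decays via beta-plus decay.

N-14

Beta-plus decay: mass number changes by +0, atomic number by -1.
A: 14 = 14; Z: 8 − 1 = 7.
Z = 7 is nitrogen, so the daughter is ¹⁴N.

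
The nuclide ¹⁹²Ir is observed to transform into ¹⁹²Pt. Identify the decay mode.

ΔA = 192 − 192 = 0; ΔZ = 78 − 77 = +1.
A is unchanged and Z rises by 1 — a neutron has become a proton (β⁻ decay).

beta-minus decay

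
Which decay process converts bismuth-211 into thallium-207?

alpha decay

ΔA = 207 − 211 = -4; ΔZ = 81 − 83 = -2.
A drops by 4 and Z drops by 2 — the signature of alpha emission.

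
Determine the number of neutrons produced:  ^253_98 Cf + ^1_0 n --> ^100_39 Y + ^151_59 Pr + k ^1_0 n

Conserve mass number: 254 = 100 + 151 + k, so k = 254 − 251 = 3.
Check atomic number: 98 = 39 + 59 + 0 = 98. ✓

3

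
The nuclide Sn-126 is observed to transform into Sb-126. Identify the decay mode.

ΔA = 126 − 126 = 0; ΔZ = 51 − 50 = +1.
A is unchanged and Z rises by 1 — a neutron has become a proton (β⁻ decay).

beta-minus decay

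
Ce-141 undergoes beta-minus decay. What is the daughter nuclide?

Beta-minus decay: mass number changes by +0, atomic number by +1.
A: 141 = 141; Z: 58 + 1 = 59.
Z = 59 is praseodymium, so the daughter is Pr-141.

Pr-141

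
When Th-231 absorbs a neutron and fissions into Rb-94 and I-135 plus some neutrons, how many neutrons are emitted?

3

Conserve mass number: 232 = 94 + 135 + k, so k = 232 − 229 = 3.
Check atomic number: 90 = 37 + 53 + 0 = 90. ✓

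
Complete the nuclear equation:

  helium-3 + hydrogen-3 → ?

Li-6

Conserve mass number: 3 + 3 = A, so A = 6.
Conserve atomic number: 2 + 1 = Z, so Z = 3.
Z = 3 is lithium, so the species is lithium-6.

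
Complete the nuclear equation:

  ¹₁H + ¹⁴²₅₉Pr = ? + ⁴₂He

Conserve mass number: 1 + 142 = A + 4, so A = 139.
Conserve atomic number: 1 + 59 = Z + 2, so Z = 58.
Z = 58 is cerium, so the species is ¹³⁹₅₈Ce.

Ce-139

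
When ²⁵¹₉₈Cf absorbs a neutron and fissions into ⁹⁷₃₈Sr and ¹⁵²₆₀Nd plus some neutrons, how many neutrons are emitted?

3

Conserve mass number: 252 = 97 + 152 + k, so k = 252 − 249 = 3.
Check atomic number: 98 = 38 + 60 + 0 = 98. ✓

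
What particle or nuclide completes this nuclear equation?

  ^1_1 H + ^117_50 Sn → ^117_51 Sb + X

neutron

Conserve mass number: 1 + 117 = 117 + A, so A = 1.
Conserve atomic number: 1 + 50 = 51 + Z, so Z = 0.
A = 1 and Z = 0 is ^1_0 n — a neutron.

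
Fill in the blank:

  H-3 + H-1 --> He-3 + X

Conserve mass number: 3 + 1 = 3 + A, so A = 1.
Conserve atomic number: 1 + 1 = 2 + Z, so Z = 0.
A = 1 and Z = 0 is n — a neutron.

neutron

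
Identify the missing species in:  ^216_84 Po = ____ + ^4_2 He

Pb-212

Conserve mass number: 216 = A + 4, so A = 212.
Conserve atomic number: 84 = Z + 2, so Z = 82.
Z = 82 is lead, so the species is ^212_82 Pb.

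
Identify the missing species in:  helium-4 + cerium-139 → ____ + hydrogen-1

Pr-142

Conserve mass number: 4 + 139 = A + 1, so A = 142.
Conserve atomic number: 2 + 58 = Z + 1, so Z = 59.
Z = 59 is praseodymium, so the species is praseodymium-142.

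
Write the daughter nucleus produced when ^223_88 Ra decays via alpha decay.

Alpha decay: mass number changes by -4, atomic number by -2.
A: 223 − 4 = 219; Z: 88 − 2 = 86.
Z = 86 is radon, so the daughter is ^219_86 Rn.

Rn-219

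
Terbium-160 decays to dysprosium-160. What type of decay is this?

beta-minus decay

ΔA = 160 − 160 = 0; ΔZ = 66 − 65 = +1.
A is unchanged and Z rises by 1 — a neutron has become a proton (β⁻ decay).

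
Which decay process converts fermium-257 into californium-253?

ΔA = 253 − 257 = -4; ΔZ = 98 − 100 = -2.
A drops by 4 and Z drops by 2 — the signature of alpha emission.

alpha decay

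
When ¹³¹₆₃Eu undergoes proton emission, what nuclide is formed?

Sm-130

Proton emission: mass number changes by -1, atomic number by -1.
A: 131 − 1 = 130; Z: 63 − 1 = 62.
Z = 62 is samarium, so the daughter is ¹³⁰₆₂Sm.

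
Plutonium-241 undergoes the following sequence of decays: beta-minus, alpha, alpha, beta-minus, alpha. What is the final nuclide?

Start: (A, Z) = (241, 94).
After β⁻: (241, 95).
After α: (237, 93).
After α: (233, 91).
After β⁻: (233, 92).
After α: (229, 90).
Z = 90 is thorium.

Th-229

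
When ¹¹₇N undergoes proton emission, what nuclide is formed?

C-10

Proton emission: mass number changes by -1, atomic number by -1.
A: 11 − 1 = 10; Z: 7 − 1 = 6.
Z = 6 is carbon, so the daughter is ¹⁰₆C.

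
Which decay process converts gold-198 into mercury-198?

ΔA = 198 − 198 = 0; ΔZ = 80 − 79 = +1.
A is unchanged and Z rises by 1 — a neutron has become a proton (β⁻ decay).

beta-minus decay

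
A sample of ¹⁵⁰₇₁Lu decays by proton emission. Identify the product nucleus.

Yb-149

Proton emission: mass number changes by -1, atomic number by -1.
A: 150 − 1 = 149; Z: 71 − 1 = 70.
Z = 70 is ytterbium, so the daughter is ¹⁴⁹₇₀Yb.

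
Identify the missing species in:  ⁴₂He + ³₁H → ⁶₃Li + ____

neutron

Conserve mass number: 4 + 3 = 6 + A, so A = 1.
Conserve atomic number: 2 + 1 = 3 + Z, so Z = 0.
A = 1 and Z = 0 is ¹₀n — a neutron.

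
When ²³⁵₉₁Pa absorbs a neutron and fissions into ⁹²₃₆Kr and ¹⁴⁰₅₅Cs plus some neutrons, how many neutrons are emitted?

4

Conserve mass number: 236 = 92 + 140 + k, so k = 236 − 232 = 4.
Check atomic number: 91 = 36 + 55 + 0 = 91. ✓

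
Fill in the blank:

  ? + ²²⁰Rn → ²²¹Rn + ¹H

Conserve mass number: A + 220 = 221 + 1, so A = 2.
Conserve atomic number: Z + 86 = 86 + 1, so Z = 1.
A = 2 and Z = 1 is ²H — a deuteron.

deuteron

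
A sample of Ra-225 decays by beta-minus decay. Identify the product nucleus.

Beta-minus decay: mass number changes by +0, atomic number by +1.
A: 225 = 225; Z: 88 + 1 = 89.
Z = 89 is actinium, so the daughter is Ac-225.

Ac-225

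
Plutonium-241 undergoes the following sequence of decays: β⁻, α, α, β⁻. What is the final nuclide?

Start: (A, Z) = (241, 94).
After β⁻: (241, 95).
After α: (237, 93).
After α: (233, 91).
After β⁻: (233, 92).
Z = 92 is uranium.

U-233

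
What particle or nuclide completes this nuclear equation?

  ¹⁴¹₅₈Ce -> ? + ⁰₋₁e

Conserve mass number: 141 = A + 0, so A = 141.
Conserve atomic number: 58 = Z − 1, so Z = 59.
Z = 59 is praseodymium, so the species is ¹⁴¹₅₉Pr.

Pr-141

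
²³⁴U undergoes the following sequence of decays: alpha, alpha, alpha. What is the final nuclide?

Start: (A, Z) = (234, 92).
After α: (230, 90).
After α: (226, 88).
After α: (222, 86).
Z = 86 is radon.

Rn-222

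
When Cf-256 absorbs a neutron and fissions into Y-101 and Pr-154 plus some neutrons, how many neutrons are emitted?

2

Conserve mass number: 257 = 101 + 154 + k, so k = 257 − 255 = 2.
Check atomic number: 98 = 39 + 59 + 0 = 98. ✓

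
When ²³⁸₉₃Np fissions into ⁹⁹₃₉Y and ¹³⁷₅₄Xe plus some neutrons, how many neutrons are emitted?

2

Conserve mass number: 238 = 99 + 137 + k, so k = 238 − 236 = 2.
Check atomic number: 93 = 39 + 54 + 0 = 93. ✓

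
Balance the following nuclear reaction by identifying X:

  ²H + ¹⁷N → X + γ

Conserve mass number: 2 + 17 = A + 0, so A = 19.
Conserve atomic number: 1 + 7 = Z + 0, so Z = 8.
Z = 8 is oxygen, so the species is ¹⁹O.

O-19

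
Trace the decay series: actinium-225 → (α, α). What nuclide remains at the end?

At-217

Start: (A, Z) = (225, 89).
After α: (221, 87).
After α: (217, 85).
Z = 85 is astatine.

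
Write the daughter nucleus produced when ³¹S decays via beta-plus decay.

Beta-plus decay: mass number changes by +0, atomic number by -1.
A: 31 = 31; Z: 16 − 1 = 15.
Z = 15 is phosphorus, so the daughter is ³¹P.

P-31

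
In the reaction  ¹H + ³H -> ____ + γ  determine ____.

He-4

Conserve mass number: 1 + 3 = A + 0, so A = 4.
Conserve atomic number: 1 + 1 = Z + 0, so Z = 2.
A = 4 and Z = 2 is ⁴He — an alpha particle.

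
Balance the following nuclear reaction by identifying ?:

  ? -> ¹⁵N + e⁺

O-15

Conserve mass number: A = 15 + 0, so A = 15.
Conserve atomic number: Z = 7 + 1, so Z = 8.
Z = 8 is oxygen, so the species is ¹⁵O.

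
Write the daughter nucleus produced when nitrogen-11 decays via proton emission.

C-10

Proton emission: mass number changes by -1, atomic number by -1.
A: 11 − 1 = 10; Z: 7 − 1 = 6.
Z = 6 is carbon, so the daughter is carbon-10.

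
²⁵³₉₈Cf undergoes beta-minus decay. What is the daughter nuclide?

Beta-minus decay: mass number changes by +0, atomic number by +1.
A: 253 = 253; Z: 98 + 1 = 99.
Z = 99 is einsteinium, so the daughter is ²⁵³₉₉Es.

Es-253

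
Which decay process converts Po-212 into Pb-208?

alpha decay

ΔA = 208 − 212 = -4; ΔZ = 82 − 84 = -2.
A drops by 4 and Z drops by 2 — the signature of alpha emission.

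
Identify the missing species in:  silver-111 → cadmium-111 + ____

beta-minus particle

Conserve mass number: 111 = 111 + A, so A = 0.
Conserve atomic number: 47 = 48 + Z, so Z = -1.
A = 0 and Z = -1 is e⁻ — a beta-minus particle.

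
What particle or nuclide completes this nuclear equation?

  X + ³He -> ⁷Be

alpha particle

Conserve mass number: A + 3 = 7, so A = 4.
Conserve atomic number: Z + 2 = 4, so Z = 2.
A = 4 and Z = 2 is ⁴He — an alpha particle.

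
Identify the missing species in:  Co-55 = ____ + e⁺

Conserve mass number: 55 = A + 0, so A = 55.
Conserve atomic number: 27 = Z + 1, so Z = 26.
Z = 26 is iron, so the species is Fe-55.

Fe-55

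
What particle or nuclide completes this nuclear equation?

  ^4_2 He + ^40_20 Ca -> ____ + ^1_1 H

Conserve mass number: 4 + 40 = A + 1, so A = 43.
Conserve atomic number: 2 + 20 = Z + 1, so Z = 21.
Z = 21 is scandium, so the species is ^43_21 Sc.

Sc-43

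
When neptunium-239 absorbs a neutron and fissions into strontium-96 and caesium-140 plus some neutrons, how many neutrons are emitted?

4

Conserve mass number: 240 = 96 + 140 + k, so k = 240 − 236 = 4.
Check atomic number: 93 = 38 + 55 + 0 = 93. ✓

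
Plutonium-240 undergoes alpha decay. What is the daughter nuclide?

Alpha decay: mass number changes by -4, atomic number by -2.
A: 240 − 4 = 236; Z: 94 − 2 = 92.
Z = 92 is uranium, so the daughter is uranium-236.

U-236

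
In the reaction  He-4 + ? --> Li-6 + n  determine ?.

Conserve mass number: 4 + A = 6 + 1, so A = 3.
Conserve atomic number: 2 + Z = 3 + 0, so Z = 1.
A = 3 and Z = 1 is H-3 — a triton.

triton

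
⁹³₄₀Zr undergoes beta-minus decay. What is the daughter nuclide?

Nb-93

Beta-minus decay: mass number changes by +0, atomic number by +1.
A: 93 = 93; Z: 40 + 1 = 41.
Z = 41 is niobium, so the daughter is ⁹³₄₁Nb.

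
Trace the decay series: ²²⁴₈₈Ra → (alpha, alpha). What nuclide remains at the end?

Po-216

Start: (A, Z) = (224, 88).
After α: (220, 86).
After α: (216, 84).
Z = 84 is polonium.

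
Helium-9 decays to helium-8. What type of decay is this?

neutron emission

ΔA = 8 − 9 = -1; ΔZ = 2 − 2 = +0.
A drops by 1 with Z unchanged — a neutron was emitted.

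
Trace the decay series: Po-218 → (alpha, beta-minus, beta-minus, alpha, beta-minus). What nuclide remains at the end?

Start: (A, Z) = (218, 84).
After α: (214, 82).
After β⁻: (214, 83).
After β⁻: (214, 84).
After α: (210, 82).
After β⁻: (210, 83).
Z = 83 is bismuth.

Bi-210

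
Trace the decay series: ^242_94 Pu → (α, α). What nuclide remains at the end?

Start: (A, Z) = (242, 94).
After α: (238, 92).
After α: (234, 90).
Z = 90 is thorium.

Th-234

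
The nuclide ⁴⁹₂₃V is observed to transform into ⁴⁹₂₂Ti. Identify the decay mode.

beta-plus decay or electron capture

ΔA = 49 − 49 = 0; ΔZ = 22 − 23 = -1.
A is unchanged and Z drops by 1 — a proton has become a neutron (β⁺ emission or electron capture).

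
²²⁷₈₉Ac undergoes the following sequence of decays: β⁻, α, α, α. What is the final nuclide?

Po-215

Start: (A, Z) = (227, 89).
After β⁻: (227, 90).
After α: (223, 88).
After α: (219, 86).
After α: (215, 84).
Z = 84 is polonium.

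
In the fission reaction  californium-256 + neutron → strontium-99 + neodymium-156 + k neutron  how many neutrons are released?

Conserve mass number: 257 = 99 + 156 + k, so k = 257 − 255 = 2.
Check atomic number: 98 = 38 + 60 + 0 = 98. ✓

2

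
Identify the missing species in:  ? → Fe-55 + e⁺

Conserve mass number: A = 55 + 0, so A = 55.
Conserve atomic number: Z = 26 + 1, so Z = 27.
Z = 27 is cobalt, so the species is Co-55.

Co-55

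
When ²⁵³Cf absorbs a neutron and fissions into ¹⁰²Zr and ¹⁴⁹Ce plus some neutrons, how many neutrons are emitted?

3

Conserve mass number: 254 = 102 + 149 + k, so k = 254 − 251 = 3.
Check atomic number: 98 = 40 + 58 + 0 = 98. ✓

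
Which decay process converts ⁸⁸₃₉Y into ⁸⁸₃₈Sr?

beta-plus decay or electron capture

ΔA = 88 − 88 = 0; ΔZ = 38 − 39 = -1.
A is unchanged and Z drops by 1 — a proton has become a neutron (β⁺ emission or electron capture).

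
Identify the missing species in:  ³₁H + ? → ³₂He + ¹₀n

proton

Conserve mass number: 3 + A = 3 + 1, so A = 1.
Conserve atomic number: 1 + Z = 2 + 0, so Z = 1.
A = 1 and Z = 1 is ¹₁H — a proton.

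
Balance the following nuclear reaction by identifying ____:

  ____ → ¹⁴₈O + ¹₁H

Conserve mass number: A = 14 + 1, so A = 15.
Conserve atomic number: Z = 8 + 1, so Z = 9.
Z = 9 is fluorine, so the species is ¹⁵₉F.

F-15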